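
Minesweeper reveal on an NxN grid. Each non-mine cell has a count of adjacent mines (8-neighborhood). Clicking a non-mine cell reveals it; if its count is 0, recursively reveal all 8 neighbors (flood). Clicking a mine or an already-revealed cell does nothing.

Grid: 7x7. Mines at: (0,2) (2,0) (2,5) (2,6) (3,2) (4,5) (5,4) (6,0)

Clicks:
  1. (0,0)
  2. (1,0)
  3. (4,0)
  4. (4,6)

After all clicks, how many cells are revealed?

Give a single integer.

Click 1 (0,0) count=0: revealed 4 new [(0,0) (0,1) (1,0) (1,1)] -> total=4
Click 2 (1,0) count=1: revealed 0 new [(none)] -> total=4
Click 3 (4,0) count=0: revealed 6 new [(3,0) (3,1) (4,0) (4,1) (5,0) (5,1)] -> total=10
Click 4 (4,6) count=1: revealed 1 new [(4,6)] -> total=11

Answer: 11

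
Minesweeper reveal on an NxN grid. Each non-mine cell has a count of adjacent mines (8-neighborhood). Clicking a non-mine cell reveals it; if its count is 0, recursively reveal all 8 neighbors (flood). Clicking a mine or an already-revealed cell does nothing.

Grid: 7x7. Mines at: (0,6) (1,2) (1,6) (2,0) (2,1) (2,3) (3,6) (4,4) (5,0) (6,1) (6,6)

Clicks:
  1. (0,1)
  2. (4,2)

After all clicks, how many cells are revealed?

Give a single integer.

Click 1 (0,1) count=1: revealed 1 new [(0,1)] -> total=1
Click 2 (4,2) count=0: revealed 9 new [(3,1) (3,2) (3,3) (4,1) (4,2) (4,3) (5,1) (5,2) (5,3)] -> total=10

Answer: 10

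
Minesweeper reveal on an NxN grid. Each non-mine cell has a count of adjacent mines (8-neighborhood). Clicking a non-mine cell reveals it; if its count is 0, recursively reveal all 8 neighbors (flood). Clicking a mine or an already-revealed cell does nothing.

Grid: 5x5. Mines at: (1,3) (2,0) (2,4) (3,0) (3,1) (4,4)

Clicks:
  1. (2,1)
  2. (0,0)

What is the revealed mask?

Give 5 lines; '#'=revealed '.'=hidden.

Click 1 (2,1) count=3: revealed 1 new [(2,1)] -> total=1
Click 2 (0,0) count=0: revealed 6 new [(0,0) (0,1) (0,2) (1,0) (1,1) (1,2)] -> total=7

Answer: ###..
###..
.#...
.....
.....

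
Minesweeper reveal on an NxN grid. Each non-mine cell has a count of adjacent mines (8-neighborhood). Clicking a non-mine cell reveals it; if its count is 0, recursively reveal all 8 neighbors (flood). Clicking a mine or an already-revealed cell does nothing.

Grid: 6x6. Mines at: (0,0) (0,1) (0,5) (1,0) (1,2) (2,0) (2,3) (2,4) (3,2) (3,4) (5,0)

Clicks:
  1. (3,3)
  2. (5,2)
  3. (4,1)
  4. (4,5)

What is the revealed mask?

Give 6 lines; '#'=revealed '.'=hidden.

Answer: ......
......
......
...#..
.#####
.#####

Derivation:
Click 1 (3,3) count=4: revealed 1 new [(3,3)] -> total=1
Click 2 (5,2) count=0: revealed 10 new [(4,1) (4,2) (4,3) (4,4) (4,5) (5,1) (5,2) (5,3) (5,4) (5,5)] -> total=11
Click 3 (4,1) count=2: revealed 0 new [(none)] -> total=11
Click 4 (4,5) count=1: revealed 0 new [(none)] -> total=11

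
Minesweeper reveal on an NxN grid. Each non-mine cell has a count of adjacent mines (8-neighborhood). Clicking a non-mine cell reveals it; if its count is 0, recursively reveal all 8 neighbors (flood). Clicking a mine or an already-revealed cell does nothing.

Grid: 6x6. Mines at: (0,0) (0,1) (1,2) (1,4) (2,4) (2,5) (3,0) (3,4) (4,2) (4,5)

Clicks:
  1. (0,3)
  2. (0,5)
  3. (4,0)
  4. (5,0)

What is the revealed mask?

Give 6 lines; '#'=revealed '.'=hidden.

Answer: ...#.#
......
......
......
##....
##....

Derivation:
Click 1 (0,3) count=2: revealed 1 new [(0,3)] -> total=1
Click 2 (0,5) count=1: revealed 1 new [(0,5)] -> total=2
Click 3 (4,0) count=1: revealed 1 new [(4,0)] -> total=3
Click 4 (5,0) count=0: revealed 3 new [(4,1) (5,0) (5,1)] -> total=6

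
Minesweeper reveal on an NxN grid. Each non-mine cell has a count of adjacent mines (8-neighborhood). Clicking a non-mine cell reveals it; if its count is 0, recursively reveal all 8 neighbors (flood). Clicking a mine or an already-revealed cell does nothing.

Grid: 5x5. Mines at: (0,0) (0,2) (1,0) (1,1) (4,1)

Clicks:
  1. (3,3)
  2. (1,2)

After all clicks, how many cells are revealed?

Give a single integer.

Click 1 (3,3) count=0: revealed 14 new [(0,3) (0,4) (1,2) (1,3) (1,4) (2,2) (2,3) (2,4) (3,2) (3,3) (3,4) (4,2) (4,3) (4,4)] -> total=14
Click 2 (1,2) count=2: revealed 0 new [(none)] -> total=14

Answer: 14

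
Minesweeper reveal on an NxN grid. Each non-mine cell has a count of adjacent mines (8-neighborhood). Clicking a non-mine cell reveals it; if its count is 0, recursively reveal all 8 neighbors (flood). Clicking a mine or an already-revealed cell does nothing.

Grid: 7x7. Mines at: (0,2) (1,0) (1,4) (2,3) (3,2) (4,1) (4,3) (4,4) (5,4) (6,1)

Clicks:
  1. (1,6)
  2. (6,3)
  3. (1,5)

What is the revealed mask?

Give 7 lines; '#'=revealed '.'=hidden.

Answer: .....##
.....##
.....##
.....##
.....##
.....##
...#.##

Derivation:
Click 1 (1,6) count=0: revealed 14 new [(0,5) (0,6) (1,5) (1,6) (2,5) (2,6) (3,5) (3,6) (4,5) (4,6) (5,5) (5,6) (6,5) (6,6)] -> total=14
Click 2 (6,3) count=1: revealed 1 new [(6,3)] -> total=15
Click 3 (1,5) count=1: revealed 0 new [(none)] -> total=15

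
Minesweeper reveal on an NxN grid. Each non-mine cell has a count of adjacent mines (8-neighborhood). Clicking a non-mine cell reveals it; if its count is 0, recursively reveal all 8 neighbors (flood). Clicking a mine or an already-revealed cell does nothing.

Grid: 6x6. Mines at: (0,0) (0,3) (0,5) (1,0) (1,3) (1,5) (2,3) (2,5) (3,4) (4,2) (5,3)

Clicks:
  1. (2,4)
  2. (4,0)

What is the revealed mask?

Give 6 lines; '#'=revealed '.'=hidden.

Click 1 (2,4) count=5: revealed 1 new [(2,4)] -> total=1
Click 2 (4,0) count=0: revealed 8 new [(2,0) (2,1) (3,0) (3,1) (4,0) (4,1) (5,0) (5,1)] -> total=9

Answer: ......
......
##..#.
##....
##....
##....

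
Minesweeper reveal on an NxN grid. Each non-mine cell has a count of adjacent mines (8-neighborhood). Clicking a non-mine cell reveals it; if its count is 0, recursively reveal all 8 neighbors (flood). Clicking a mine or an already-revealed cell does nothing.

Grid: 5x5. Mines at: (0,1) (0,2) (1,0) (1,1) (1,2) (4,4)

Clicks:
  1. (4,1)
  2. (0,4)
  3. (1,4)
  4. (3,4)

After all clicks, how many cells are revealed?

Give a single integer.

Answer: 18

Derivation:
Click 1 (4,1) count=0: revealed 12 new [(2,0) (2,1) (2,2) (2,3) (3,0) (3,1) (3,2) (3,3) (4,0) (4,1) (4,2) (4,3)] -> total=12
Click 2 (0,4) count=0: revealed 6 new [(0,3) (0,4) (1,3) (1,4) (2,4) (3,4)] -> total=18
Click 3 (1,4) count=0: revealed 0 new [(none)] -> total=18
Click 4 (3,4) count=1: revealed 0 new [(none)] -> total=18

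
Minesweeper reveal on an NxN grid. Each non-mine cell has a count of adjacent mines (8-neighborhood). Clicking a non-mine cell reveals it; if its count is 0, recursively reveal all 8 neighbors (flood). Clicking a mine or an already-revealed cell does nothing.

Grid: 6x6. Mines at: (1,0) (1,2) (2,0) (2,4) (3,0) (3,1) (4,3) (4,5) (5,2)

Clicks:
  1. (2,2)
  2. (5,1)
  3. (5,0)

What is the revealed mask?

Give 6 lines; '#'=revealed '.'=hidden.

Click 1 (2,2) count=2: revealed 1 new [(2,2)] -> total=1
Click 2 (5,1) count=1: revealed 1 new [(5,1)] -> total=2
Click 3 (5,0) count=0: revealed 3 new [(4,0) (4,1) (5,0)] -> total=5

Answer: ......
......
..#...
......
##....
##....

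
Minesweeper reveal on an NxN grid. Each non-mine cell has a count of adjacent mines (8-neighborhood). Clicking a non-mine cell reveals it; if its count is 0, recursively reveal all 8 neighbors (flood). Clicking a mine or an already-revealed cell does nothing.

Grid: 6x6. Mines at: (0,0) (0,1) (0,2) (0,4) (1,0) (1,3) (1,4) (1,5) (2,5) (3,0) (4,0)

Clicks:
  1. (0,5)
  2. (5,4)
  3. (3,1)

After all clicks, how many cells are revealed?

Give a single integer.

Click 1 (0,5) count=3: revealed 1 new [(0,5)] -> total=1
Click 2 (5,4) count=0: revealed 19 new [(2,1) (2,2) (2,3) (2,4) (3,1) (3,2) (3,3) (3,4) (3,5) (4,1) (4,2) (4,3) (4,4) (4,5) (5,1) (5,2) (5,3) (5,4) (5,5)] -> total=20
Click 3 (3,1) count=2: revealed 0 new [(none)] -> total=20

Answer: 20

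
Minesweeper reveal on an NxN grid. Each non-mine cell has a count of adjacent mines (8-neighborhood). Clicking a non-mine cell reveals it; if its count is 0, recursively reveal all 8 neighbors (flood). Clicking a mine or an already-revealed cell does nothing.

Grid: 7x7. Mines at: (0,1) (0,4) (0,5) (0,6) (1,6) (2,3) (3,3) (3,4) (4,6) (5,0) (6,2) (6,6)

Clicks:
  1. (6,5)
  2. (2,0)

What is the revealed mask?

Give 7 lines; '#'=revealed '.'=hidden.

Click 1 (6,5) count=1: revealed 1 new [(6,5)] -> total=1
Click 2 (2,0) count=0: revealed 12 new [(1,0) (1,1) (1,2) (2,0) (2,1) (2,2) (3,0) (3,1) (3,2) (4,0) (4,1) (4,2)] -> total=13

Answer: .......
###....
###....
###....
###....
.......
.....#.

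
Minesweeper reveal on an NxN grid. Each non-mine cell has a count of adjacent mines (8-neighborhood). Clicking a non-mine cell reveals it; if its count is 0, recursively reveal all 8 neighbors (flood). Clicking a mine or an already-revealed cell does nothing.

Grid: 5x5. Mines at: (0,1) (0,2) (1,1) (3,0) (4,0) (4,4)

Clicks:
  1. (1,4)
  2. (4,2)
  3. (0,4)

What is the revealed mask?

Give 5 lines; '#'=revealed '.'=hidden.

Answer: ...##
..###
.####
.####
.###.

Derivation:
Click 1 (1,4) count=0: revealed 16 new [(0,3) (0,4) (1,2) (1,3) (1,4) (2,1) (2,2) (2,3) (2,4) (3,1) (3,2) (3,3) (3,4) (4,1) (4,2) (4,3)] -> total=16
Click 2 (4,2) count=0: revealed 0 new [(none)] -> total=16
Click 3 (0,4) count=0: revealed 0 new [(none)] -> total=16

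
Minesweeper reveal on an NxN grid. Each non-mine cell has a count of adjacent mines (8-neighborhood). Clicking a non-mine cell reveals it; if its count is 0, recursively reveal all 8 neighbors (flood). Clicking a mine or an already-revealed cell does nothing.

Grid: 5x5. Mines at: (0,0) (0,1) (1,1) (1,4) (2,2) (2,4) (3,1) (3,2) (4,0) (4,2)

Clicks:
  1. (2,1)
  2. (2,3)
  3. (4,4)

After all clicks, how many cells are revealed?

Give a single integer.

Click 1 (2,1) count=4: revealed 1 new [(2,1)] -> total=1
Click 2 (2,3) count=4: revealed 1 new [(2,3)] -> total=2
Click 3 (4,4) count=0: revealed 4 new [(3,3) (3,4) (4,3) (4,4)] -> total=6

Answer: 6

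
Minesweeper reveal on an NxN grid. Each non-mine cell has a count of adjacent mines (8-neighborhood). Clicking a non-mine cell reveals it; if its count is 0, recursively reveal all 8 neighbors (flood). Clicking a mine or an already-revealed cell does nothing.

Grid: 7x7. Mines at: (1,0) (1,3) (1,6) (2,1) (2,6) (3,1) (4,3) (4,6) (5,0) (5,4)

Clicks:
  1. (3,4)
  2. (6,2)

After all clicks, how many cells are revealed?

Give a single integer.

Click 1 (3,4) count=1: revealed 1 new [(3,4)] -> total=1
Click 2 (6,2) count=0: revealed 6 new [(5,1) (5,2) (5,3) (6,1) (6,2) (6,3)] -> total=7

Answer: 7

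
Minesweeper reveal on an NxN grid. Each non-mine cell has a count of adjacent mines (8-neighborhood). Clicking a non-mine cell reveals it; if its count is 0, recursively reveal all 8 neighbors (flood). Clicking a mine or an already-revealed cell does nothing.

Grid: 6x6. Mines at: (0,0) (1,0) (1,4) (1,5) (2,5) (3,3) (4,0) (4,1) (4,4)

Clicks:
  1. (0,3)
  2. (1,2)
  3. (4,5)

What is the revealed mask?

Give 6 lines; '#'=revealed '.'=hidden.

Click 1 (0,3) count=1: revealed 1 new [(0,3)] -> total=1
Click 2 (1,2) count=0: revealed 8 new [(0,1) (0,2) (1,1) (1,2) (1,3) (2,1) (2,2) (2,3)] -> total=9
Click 3 (4,5) count=1: revealed 1 new [(4,5)] -> total=10

Answer: .###..
.###..
.###..
......
.....#
......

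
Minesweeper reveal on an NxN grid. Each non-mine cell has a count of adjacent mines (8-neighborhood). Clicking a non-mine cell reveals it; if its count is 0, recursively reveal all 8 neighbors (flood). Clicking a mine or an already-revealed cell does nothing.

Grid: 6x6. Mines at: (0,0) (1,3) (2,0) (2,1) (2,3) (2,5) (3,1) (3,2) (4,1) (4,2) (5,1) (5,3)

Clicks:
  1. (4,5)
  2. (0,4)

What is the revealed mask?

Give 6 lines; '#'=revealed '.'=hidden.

Click 1 (4,5) count=0: revealed 6 new [(3,4) (3,5) (4,4) (4,5) (5,4) (5,5)] -> total=6
Click 2 (0,4) count=1: revealed 1 new [(0,4)] -> total=7

Answer: ....#.
......
......
....##
....##
....##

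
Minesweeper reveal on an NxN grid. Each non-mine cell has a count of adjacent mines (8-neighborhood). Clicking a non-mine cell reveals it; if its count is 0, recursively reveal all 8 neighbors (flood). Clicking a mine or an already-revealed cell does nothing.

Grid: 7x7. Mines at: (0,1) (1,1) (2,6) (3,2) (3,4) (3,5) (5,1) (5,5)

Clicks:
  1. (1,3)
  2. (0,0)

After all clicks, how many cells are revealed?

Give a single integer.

Answer: 15

Derivation:
Click 1 (1,3) count=0: revealed 14 new [(0,2) (0,3) (0,4) (0,5) (0,6) (1,2) (1,3) (1,4) (1,5) (1,6) (2,2) (2,3) (2,4) (2,5)] -> total=14
Click 2 (0,0) count=2: revealed 1 new [(0,0)] -> total=15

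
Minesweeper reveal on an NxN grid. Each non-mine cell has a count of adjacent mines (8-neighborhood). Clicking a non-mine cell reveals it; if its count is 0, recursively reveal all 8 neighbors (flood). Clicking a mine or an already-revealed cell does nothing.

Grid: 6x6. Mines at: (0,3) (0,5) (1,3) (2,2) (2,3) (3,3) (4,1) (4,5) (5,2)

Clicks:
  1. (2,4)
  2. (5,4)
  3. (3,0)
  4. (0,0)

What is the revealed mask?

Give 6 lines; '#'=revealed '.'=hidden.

Click 1 (2,4) count=3: revealed 1 new [(2,4)] -> total=1
Click 2 (5,4) count=1: revealed 1 new [(5,4)] -> total=2
Click 3 (3,0) count=1: revealed 1 new [(3,0)] -> total=3
Click 4 (0,0) count=0: revealed 9 new [(0,0) (0,1) (0,2) (1,0) (1,1) (1,2) (2,0) (2,1) (3,1)] -> total=12

Answer: ###...
###...
##..#.
##....
......
....#.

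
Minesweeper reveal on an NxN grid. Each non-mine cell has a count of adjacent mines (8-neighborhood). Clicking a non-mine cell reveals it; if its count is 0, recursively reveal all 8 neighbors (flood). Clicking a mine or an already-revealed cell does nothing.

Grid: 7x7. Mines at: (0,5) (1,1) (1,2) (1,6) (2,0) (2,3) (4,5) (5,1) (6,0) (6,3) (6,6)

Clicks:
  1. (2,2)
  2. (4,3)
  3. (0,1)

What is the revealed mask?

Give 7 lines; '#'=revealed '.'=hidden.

Answer: .#.....
.......
..#....
..###..
..###..
..###..
.......

Derivation:
Click 1 (2,2) count=3: revealed 1 new [(2,2)] -> total=1
Click 2 (4,3) count=0: revealed 9 new [(3,2) (3,3) (3,4) (4,2) (4,3) (4,4) (5,2) (5,3) (5,4)] -> total=10
Click 3 (0,1) count=2: revealed 1 new [(0,1)] -> total=11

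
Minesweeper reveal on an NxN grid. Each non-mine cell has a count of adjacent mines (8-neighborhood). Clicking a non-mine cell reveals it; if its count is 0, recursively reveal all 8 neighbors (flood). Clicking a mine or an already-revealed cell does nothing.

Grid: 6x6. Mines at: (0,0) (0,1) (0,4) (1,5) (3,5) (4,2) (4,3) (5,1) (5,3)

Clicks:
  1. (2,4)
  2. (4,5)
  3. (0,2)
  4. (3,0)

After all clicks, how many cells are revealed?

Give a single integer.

Click 1 (2,4) count=2: revealed 1 new [(2,4)] -> total=1
Click 2 (4,5) count=1: revealed 1 new [(4,5)] -> total=2
Click 3 (0,2) count=1: revealed 1 new [(0,2)] -> total=3
Click 4 (3,0) count=0: revealed 16 new [(1,0) (1,1) (1,2) (1,3) (1,4) (2,0) (2,1) (2,2) (2,3) (3,0) (3,1) (3,2) (3,3) (3,4) (4,0) (4,1)] -> total=19

Answer: 19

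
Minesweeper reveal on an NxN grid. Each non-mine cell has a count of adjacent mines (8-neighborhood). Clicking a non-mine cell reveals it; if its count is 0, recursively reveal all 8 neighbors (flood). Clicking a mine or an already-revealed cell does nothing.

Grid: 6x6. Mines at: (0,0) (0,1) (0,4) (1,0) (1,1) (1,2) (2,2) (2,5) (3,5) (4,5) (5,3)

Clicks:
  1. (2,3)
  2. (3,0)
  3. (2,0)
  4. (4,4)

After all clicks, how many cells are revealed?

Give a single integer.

Click 1 (2,3) count=2: revealed 1 new [(2,3)] -> total=1
Click 2 (3,0) count=0: revealed 11 new [(2,0) (2,1) (3,0) (3,1) (3,2) (4,0) (4,1) (4,2) (5,0) (5,1) (5,2)] -> total=12
Click 3 (2,0) count=2: revealed 0 new [(none)] -> total=12
Click 4 (4,4) count=3: revealed 1 new [(4,4)] -> total=13

Answer: 13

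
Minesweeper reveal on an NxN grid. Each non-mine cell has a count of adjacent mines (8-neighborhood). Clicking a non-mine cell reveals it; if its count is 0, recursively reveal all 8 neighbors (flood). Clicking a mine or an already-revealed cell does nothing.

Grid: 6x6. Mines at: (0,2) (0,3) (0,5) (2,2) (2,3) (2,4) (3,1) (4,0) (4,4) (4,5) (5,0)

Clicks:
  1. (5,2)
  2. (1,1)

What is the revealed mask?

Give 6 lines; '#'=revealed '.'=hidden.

Click 1 (5,2) count=0: revealed 6 new [(4,1) (4,2) (4,3) (5,1) (5,2) (5,3)] -> total=6
Click 2 (1,1) count=2: revealed 1 new [(1,1)] -> total=7

Answer: ......
.#....
......
......
.###..
.###..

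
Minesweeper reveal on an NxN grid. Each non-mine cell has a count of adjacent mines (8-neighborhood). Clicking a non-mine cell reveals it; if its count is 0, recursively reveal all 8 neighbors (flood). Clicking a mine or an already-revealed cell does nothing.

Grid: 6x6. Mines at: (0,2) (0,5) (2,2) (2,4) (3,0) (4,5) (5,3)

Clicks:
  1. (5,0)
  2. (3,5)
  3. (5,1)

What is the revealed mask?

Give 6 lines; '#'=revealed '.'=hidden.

Answer: ......
......
......
.....#
###...
###...

Derivation:
Click 1 (5,0) count=0: revealed 6 new [(4,0) (4,1) (4,2) (5,0) (5,1) (5,2)] -> total=6
Click 2 (3,5) count=2: revealed 1 new [(3,5)] -> total=7
Click 3 (5,1) count=0: revealed 0 new [(none)] -> total=7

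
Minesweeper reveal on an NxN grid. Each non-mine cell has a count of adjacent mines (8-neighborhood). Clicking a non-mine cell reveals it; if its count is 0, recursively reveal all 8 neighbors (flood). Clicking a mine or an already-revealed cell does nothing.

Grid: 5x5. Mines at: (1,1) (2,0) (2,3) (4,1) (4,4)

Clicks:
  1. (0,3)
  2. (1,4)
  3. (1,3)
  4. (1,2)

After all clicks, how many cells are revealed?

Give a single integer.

Click 1 (0,3) count=0: revealed 6 new [(0,2) (0,3) (0,4) (1,2) (1,3) (1,4)] -> total=6
Click 2 (1,4) count=1: revealed 0 new [(none)] -> total=6
Click 3 (1,3) count=1: revealed 0 new [(none)] -> total=6
Click 4 (1,2) count=2: revealed 0 new [(none)] -> total=6

Answer: 6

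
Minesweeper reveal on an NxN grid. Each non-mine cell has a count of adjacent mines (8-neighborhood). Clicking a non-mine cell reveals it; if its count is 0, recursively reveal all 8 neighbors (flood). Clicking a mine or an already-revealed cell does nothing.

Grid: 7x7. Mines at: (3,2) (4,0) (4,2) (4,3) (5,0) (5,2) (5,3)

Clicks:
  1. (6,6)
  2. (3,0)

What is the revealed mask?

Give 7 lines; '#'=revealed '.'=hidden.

Click 1 (6,6) count=0: revealed 36 new [(0,0) (0,1) (0,2) (0,3) (0,4) (0,5) (0,6) (1,0) (1,1) (1,2) (1,3) (1,4) (1,5) (1,6) (2,0) (2,1) (2,2) (2,3) (2,4) (2,5) (2,6) (3,0) (3,1) (3,3) (3,4) (3,5) (3,6) (4,4) (4,5) (4,6) (5,4) (5,5) (5,6) (6,4) (6,5) (6,6)] -> total=36
Click 2 (3,0) count=1: revealed 0 new [(none)] -> total=36

Answer: #######
#######
#######
##.####
....###
....###
....###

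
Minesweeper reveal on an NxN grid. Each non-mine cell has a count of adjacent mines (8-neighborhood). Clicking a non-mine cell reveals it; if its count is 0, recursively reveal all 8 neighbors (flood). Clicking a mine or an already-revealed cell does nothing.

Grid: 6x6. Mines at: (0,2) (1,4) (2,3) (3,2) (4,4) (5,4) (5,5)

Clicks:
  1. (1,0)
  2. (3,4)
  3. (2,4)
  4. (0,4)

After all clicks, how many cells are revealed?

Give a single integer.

Click 1 (1,0) count=0: revealed 16 new [(0,0) (0,1) (1,0) (1,1) (2,0) (2,1) (3,0) (3,1) (4,0) (4,1) (4,2) (4,3) (5,0) (5,1) (5,2) (5,3)] -> total=16
Click 2 (3,4) count=2: revealed 1 new [(3,4)] -> total=17
Click 3 (2,4) count=2: revealed 1 new [(2,4)] -> total=18
Click 4 (0,4) count=1: revealed 1 new [(0,4)] -> total=19

Answer: 19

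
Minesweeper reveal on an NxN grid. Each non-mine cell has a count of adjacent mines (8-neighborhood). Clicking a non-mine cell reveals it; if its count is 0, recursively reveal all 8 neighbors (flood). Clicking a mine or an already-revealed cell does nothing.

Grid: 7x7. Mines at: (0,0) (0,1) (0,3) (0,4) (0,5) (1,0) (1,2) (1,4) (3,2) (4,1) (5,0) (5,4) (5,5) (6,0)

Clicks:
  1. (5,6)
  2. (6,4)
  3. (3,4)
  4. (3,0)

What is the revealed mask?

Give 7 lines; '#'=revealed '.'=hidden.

Click 1 (5,6) count=1: revealed 1 new [(5,6)] -> total=1
Click 2 (6,4) count=2: revealed 1 new [(6,4)] -> total=2
Click 3 (3,4) count=0: revealed 14 new [(1,5) (1,6) (2,3) (2,4) (2,5) (2,6) (3,3) (3,4) (3,5) (3,6) (4,3) (4,4) (4,5) (4,6)] -> total=16
Click 4 (3,0) count=1: revealed 1 new [(3,0)] -> total=17

Answer: .......
.....##
...####
#..####
...####
......#
....#..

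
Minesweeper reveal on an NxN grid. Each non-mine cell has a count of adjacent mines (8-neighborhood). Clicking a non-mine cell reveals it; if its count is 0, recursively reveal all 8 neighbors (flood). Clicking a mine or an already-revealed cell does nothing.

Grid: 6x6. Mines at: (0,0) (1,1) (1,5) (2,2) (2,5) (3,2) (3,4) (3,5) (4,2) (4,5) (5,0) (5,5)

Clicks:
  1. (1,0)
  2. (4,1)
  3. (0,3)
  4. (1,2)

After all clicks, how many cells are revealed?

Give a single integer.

Click 1 (1,0) count=2: revealed 1 new [(1,0)] -> total=1
Click 2 (4,1) count=3: revealed 1 new [(4,1)] -> total=2
Click 3 (0,3) count=0: revealed 6 new [(0,2) (0,3) (0,4) (1,2) (1,3) (1,4)] -> total=8
Click 4 (1,2) count=2: revealed 0 new [(none)] -> total=8

Answer: 8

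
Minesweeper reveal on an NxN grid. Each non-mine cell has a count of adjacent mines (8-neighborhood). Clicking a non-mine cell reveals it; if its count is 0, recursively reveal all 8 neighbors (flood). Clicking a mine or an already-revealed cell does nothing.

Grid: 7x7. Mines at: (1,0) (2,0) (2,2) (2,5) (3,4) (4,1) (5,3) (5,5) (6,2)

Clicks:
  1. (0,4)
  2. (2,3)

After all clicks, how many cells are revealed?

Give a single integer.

Click 1 (0,4) count=0: revealed 12 new [(0,1) (0,2) (0,3) (0,4) (0,5) (0,6) (1,1) (1,2) (1,3) (1,4) (1,5) (1,6)] -> total=12
Click 2 (2,3) count=2: revealed 1 new [(2,3)] -> total=13

Answer: 13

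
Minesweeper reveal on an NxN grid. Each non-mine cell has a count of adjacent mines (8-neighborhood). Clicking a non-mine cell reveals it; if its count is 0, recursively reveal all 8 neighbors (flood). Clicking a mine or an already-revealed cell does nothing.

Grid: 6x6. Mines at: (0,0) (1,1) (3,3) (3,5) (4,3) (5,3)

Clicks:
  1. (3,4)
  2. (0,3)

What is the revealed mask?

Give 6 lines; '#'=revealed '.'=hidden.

Click 1 (3,4) count=3: revealed 1 new [(3,4)] -> total=1
Click 2 (0,3) count=0: revealed 12 new [(0,2) (0,3) (0,4) (0,5) (1,2) (1,3) (1,4) (1,5) (2,2) (2,3) (2,4) (2,5)] -> total=13

Answer: ..####
..####
..####
....#.
......
......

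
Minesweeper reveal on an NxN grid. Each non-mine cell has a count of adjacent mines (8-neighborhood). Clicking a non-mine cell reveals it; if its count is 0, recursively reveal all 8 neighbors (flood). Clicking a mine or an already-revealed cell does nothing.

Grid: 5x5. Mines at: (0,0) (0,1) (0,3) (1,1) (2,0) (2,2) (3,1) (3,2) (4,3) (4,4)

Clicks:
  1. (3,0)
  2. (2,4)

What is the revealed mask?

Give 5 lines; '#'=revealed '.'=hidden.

Answer: .....
...##
...##
#..##
.....

Derivation:
Click 1 (3,0) count=2: revealed 1 new [(3,0)] -> total=1
Click 2 (2,4) count=0: revealed 6 new [(1,3) (1,4) (2,3) (2,4) (3,3) (3,4)] -> total=7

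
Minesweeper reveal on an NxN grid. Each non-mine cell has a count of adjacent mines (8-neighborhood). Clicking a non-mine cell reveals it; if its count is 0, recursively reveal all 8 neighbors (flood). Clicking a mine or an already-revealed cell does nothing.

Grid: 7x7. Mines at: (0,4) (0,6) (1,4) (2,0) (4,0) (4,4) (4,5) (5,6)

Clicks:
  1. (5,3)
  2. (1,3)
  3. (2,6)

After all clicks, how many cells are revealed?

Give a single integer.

Answer: 8

Derivation:
Click 1 (5,3) count=1: revealed 1 new [(5,3)] -> total=1
Click 2 (1,3) count=2: revealed 1 new [(1,3)] -> total=2
Click 3 (2,6) count=0: revealed 6 new [(1,5) (1,6) (2,5) (2,6) (3,5) (3,6)] -> total=8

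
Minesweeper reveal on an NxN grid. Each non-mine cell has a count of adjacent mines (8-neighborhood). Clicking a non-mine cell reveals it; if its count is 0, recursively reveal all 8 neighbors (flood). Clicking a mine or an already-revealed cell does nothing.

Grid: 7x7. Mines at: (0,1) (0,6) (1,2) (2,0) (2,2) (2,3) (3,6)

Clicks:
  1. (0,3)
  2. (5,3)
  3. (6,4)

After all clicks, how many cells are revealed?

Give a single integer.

Click 1 (0,3) count=1: revealed 1 new [(0,3)] -> total=1
Click 2 (5,3) count=0: revealed 27 new [(3,0) (3,1) (3,2) (3,3) (3,4) (3,5) (4,0) (4,1) (4,2) (4,3) (4,4) (4,5) (4,6) (5,0) (5,1) (5,2) (5,3) (5,4) (5,5) (5,6) (6,0) (6,1) (6,2) (6,3) (6,4) (6,5) (6,6)] -> total=28
Click 3 (6,4) count=0: revealed 0 new [(none)] -> total=28

Answer: 28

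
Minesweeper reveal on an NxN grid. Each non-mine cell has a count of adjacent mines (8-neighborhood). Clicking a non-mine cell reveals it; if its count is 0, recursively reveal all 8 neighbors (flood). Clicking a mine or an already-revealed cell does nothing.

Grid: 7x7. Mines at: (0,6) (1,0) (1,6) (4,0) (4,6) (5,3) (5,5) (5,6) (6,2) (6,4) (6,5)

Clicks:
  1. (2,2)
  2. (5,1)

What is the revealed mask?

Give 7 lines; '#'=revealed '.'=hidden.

Answer: .#####.
.#####.
.#####.
.#####.
.#####.
.#.....
.......

Derivation:
Click 1 (2,2) count=0: revealed 25 new [(0,1) (0,2) (0,3) (0,4) (0,5) (1,1) (1,2) (1,3) (1,4) (1,5) (2,1) (2,2) (2,3) (2,4) (2,5) (3,1) (3,2) (3,3) (3,4) (3,5) (4,1) (4,2) (4,3) (4,4) (4,5)] -> total=25
Click 2 (5,1) count=2: revealed 1 new [(5,1)] -> total=26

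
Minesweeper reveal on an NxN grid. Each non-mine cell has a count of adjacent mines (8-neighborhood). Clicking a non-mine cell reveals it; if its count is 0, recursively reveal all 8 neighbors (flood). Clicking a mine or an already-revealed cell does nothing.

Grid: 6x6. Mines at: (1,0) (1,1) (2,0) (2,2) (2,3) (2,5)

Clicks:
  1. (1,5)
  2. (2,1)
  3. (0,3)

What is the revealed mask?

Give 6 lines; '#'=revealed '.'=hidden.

Answer: ..####
..####
.#....
......
......
......

Derivation:
Click 1 (1,5) count=1: revealed 1 new [(1,5)] -> total=1
Click 2 (2,1) count=4: revealed 1 new [(2,1)] -> total=2
Click 3 (0,3) count=0: revealed 7 new [(0,2) (0,3) (0,4) (0,5) (1,2) (1,3) (1,4)] -> total=9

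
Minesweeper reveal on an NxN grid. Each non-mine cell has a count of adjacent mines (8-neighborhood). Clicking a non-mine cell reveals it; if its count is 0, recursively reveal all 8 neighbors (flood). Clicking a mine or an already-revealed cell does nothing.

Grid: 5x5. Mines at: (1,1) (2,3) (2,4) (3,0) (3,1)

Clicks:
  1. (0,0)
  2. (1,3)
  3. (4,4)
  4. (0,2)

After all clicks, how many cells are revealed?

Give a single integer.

Answer: 9

Derivation:
Click 1 (0,0) count=1: revealed 1 new [(0,0)] -> total=1
Click 2 (1,3) count=2: revealed 1 new [(1,3)] -> total=2
Click 3 (4,4) count=0: revealed 6 new [(3,2) (3,3) (3,4) (4,2) (4,3) (4,4)] -> total=8
Click 4 (0,2) count=1: revealed 1 new [(0,2)] -> total=9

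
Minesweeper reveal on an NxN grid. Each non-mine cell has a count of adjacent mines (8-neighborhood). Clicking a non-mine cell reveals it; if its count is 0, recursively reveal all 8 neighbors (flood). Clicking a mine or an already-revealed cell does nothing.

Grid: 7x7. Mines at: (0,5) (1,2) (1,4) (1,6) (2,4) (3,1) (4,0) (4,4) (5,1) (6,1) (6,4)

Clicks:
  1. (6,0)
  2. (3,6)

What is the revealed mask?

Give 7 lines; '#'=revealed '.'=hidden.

Click 1 (6,0) count=2: revealed 1 new [(6,0)] -> total=1
Click 2 (3,6) count=0: revealed 10 new [(2,5) (2,6) (3,5) (3,6) (4,5) (4,6) (5,5) (5,6) (6,5) (6,6)] -> total=11

Answer: .......
.......
.....##
.....##
.....##
.....##
#....##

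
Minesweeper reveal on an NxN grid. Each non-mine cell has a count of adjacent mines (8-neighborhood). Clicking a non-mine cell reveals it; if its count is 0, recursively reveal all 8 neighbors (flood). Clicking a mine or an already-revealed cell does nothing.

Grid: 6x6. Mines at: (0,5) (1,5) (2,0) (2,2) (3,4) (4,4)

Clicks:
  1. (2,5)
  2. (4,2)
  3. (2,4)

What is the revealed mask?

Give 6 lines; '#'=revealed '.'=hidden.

Click 1 (2,5) count=2: revealed 1 new [(2,5)] -> total=1
Click 2 (4,2) count=0: revealed 12 new [(3,0) (3,1) (3,2) (3,3) (4,0) (4,1) (4,2) (4,3) (5,0) (5,1) (5,2) (5,3)] -> total=13
Click 3 (2,4) count=2: revealed 1 new [(2,4)] -> total=14

Answer: ......
......
....##
####..
####..
####..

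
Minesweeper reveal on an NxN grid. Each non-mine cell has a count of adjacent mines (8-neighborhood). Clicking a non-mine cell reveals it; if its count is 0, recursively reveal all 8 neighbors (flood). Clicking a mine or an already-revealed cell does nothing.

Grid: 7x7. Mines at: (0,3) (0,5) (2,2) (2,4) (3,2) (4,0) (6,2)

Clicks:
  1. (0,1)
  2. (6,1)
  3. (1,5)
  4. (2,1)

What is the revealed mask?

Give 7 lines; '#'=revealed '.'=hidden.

Click 1 (0,1) count=0: revealed 10 new [(0,0) (0,1) (0,2) (1,0) (1,1) (1,2) (2,0) (2,1) (3,0) (3,1)] -> total=10
Click 2 (6,1) count=1: revealed 1 new [(6,1)] -> total=11
Click 3 (1,5) count=2: revealed 1 new [(1,5)] -> total=12
Click 4 (2,1) count=2: revealed 0 new [(none)] -> total=12

Answer: ###....
###..#.
##.....
##.....
.......
.......
.#.....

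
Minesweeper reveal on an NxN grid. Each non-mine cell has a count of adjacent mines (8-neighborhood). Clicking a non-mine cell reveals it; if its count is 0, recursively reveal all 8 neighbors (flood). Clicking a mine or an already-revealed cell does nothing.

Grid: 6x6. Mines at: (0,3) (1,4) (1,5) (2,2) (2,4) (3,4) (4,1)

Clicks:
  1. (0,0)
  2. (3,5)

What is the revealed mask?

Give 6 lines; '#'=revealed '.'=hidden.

Answer: ###...
###...
##....
##...#
......
......

Derivation:
Click 1 (0,0) count=0: revealed 10 new [(0,0) (0,1) (0,2) (1,0) (1,1) (1,2) (2,0) (2,1) (3,0) (3,1)] -> total=10
Click 2 (3,5) count=2: revealed 1 new [(3,5)] -> total=11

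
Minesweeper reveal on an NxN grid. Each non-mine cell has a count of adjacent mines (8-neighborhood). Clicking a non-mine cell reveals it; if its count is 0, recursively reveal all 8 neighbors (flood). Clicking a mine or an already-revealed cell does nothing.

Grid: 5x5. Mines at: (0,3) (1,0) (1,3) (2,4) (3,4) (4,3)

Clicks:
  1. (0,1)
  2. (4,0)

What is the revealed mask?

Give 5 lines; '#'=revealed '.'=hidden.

Answer: .#...
.....
###..
###..
###..

Derivation:
Click 1 (0,1) count=1: revealed 1 new [(0,1)] -> total=1
Click 2 (4,0) count=0: revealed 9 new [(2,0) (2,1) (2,2) (3,0) (3,1) (3,2) (4,0) (4,1) (4,2)] -> total=10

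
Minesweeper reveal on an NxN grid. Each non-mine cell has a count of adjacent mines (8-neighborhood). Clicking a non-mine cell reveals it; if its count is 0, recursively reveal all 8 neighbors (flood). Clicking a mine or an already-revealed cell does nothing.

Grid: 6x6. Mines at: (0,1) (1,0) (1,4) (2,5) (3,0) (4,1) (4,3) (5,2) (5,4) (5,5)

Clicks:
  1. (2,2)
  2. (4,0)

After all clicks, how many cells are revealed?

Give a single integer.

Click 1 (2,2) count=0: revealed 9 new [(1,1) (1,2) (1,3) (2,1) (2,2) (2,3) (3,1) (3,2) (3,3)] -> total=9
Click 2 (4,0) count=2: revealed 1 new [(4,0)] -> total=10

Answer: 10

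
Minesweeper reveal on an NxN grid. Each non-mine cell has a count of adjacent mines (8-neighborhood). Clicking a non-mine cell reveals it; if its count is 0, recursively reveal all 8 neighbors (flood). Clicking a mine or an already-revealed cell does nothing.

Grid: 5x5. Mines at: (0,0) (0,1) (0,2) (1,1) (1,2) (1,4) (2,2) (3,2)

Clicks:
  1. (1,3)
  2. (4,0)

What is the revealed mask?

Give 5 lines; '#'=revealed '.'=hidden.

Answer: .....
...#.
##...
##...
##...

Derivation:
Click 1 (1,3) count=4: revealed 1 new [(1,3)] -> total=1
Click 2 (4,0) count=0: revealed 6 new [(2,0) (2,1) (3,0) (3,1) (4,0) (4,1)] -> total=7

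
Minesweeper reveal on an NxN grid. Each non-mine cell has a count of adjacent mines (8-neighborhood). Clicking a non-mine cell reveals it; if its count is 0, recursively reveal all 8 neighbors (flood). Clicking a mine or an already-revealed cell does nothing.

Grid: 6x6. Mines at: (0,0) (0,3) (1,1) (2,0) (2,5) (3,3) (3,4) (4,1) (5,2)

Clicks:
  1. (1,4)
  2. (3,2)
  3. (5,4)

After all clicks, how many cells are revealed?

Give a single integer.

Answer: 8

Derivation:
Click 1 (1,4) count=2: revealed 1 new [(1,4)] -> total=1
Click 2 (3,2) count=2: revealed 1 new [(3,2)] -> total=2
Click 3 (5,4) count=0: revealed 6 new [(4,3) (4,4) (4,5) (5,3) (5,4) (5,5)] -> total=8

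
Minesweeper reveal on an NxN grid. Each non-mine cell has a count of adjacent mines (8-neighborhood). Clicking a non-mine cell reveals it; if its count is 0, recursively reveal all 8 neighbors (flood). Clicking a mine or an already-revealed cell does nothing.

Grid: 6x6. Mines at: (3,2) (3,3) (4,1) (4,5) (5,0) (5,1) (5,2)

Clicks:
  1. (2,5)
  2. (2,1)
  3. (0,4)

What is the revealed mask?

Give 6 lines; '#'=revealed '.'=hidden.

Answer: ######
######
######
##..##
......
......

Derivation:
Click 1 (2,5) count=0: revealed 22 new [(0,0) (0,1) (0,2) (0,3) (0,4) (0,5) (1,0) (1,1) (1,2) (1,3) (1,4) (1,5) (2,0) (2,1) (2,2) (2,3) (2,4) (2,5) (3,0) (3,1) (3,4) (3,5)] -> total=22
Click 2 (2,1) count=1: revealed 0 new [(none)] -> total=22
Click 3 (0,4) count=0: revealed 0 new [(none)] -> total=22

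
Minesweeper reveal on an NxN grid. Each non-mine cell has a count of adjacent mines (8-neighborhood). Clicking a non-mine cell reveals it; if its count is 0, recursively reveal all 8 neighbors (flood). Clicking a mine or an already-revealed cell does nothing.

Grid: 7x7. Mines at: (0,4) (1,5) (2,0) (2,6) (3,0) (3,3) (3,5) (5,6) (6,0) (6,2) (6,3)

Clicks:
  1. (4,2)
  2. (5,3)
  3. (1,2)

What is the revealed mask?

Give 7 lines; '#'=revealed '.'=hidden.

Click 1 (4,2) count=1: revealed 1 new [(4,2)] -> total=1
Click 2 (5,3) count=2: revealed 1 new [(5,3)] -> total=2
Click 3 (1,2) count=0: revealed 11 new [(0,0) (0,1) (0,2) (0,3) (1,0) (1,1) (1,2) (1,3) (2,1) (2,2) (2,3)] -> total=13

Answer: ####...
####...
.###...
.......
..#....
...#...
.......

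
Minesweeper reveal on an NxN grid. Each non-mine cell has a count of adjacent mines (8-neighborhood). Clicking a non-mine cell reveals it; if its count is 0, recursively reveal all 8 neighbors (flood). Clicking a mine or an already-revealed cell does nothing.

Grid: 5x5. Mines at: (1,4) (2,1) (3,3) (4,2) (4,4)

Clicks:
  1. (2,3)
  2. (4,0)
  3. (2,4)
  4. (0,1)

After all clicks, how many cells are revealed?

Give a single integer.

Answer: 14

Derivation:
Click 1 (2,3) count=2: revealed 1 new [(2,3)] -> total=1
Click 2 (4,0) count=0: revealed 4 new [(3,0) (3,1) (4,0) (4,1)] -> total=5
Click 3 (2,4) count=2: revealed 1 new [(2,4)] -> total=6
Click 4 (0,1) count=0: revealed 8 new [(0,0) (0,1) (0,2) (0,3) (1,0) (1,1) (1,2) (1,3)] -> total=14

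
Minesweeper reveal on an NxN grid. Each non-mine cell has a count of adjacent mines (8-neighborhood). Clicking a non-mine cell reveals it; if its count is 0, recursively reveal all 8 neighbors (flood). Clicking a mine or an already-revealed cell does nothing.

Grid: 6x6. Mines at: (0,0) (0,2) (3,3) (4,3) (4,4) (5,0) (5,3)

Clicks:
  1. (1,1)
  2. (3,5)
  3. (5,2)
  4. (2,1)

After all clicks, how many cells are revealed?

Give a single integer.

Answer: 14

Derivation:
Click 1 (1,1) count=2: revealed 1 new [(1,1)] -> total=1
Click 2 (3,5) count=1: revealed 1 new [(3,5)] -> total=2
Click 3 (5,2) count=2: revealed 1 new [(5,2)] -> total=3
Click 4 (2,1) count=0: revealed 11 new [(1,0) (1,2) (2,0) (2,1) (2,2) (3,0) (3,1) (3,2) (4,0) (4,1) (4,2)] -> total=14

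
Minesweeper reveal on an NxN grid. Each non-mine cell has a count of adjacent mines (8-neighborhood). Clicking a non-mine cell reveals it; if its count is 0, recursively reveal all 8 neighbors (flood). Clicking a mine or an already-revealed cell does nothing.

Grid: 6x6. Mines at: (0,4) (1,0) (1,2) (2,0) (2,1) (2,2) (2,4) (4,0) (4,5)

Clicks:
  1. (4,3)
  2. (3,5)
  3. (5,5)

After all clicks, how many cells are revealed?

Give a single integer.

Click 1 (4,3) count=0: revealed 12 new [(3,1) (3,2) (3,3) (3,4) (4,1) (4,2) (4,3) (4,4) (5,1) (5,2) (5,3) (5,4)] -> total=12
Click 2 (3,5) count=2: revealed 1 new [(3,5)] -> total=13
Click 3 (5,5) count=1: revealed 1 new [(5,5)] -> total=14

Answer: 14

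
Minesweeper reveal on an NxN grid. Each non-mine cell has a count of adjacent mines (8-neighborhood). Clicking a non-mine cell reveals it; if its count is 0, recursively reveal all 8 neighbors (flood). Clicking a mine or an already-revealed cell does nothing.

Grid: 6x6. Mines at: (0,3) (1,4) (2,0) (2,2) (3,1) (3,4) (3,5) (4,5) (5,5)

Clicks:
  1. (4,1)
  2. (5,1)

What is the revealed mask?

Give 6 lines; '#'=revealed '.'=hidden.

Answer: ......
......
......
......
#####.
#####.

Derivation:
Click 1 (4,1) count=1: revealed 1 new [(4,1)] -> total=1
Click 2 (5,1) count=0: revealed 9 new [(4,0) (4,2) (4,3) (4,4) (5,0) (5,1) (5,2) (5,3) (5,4)] -> total=10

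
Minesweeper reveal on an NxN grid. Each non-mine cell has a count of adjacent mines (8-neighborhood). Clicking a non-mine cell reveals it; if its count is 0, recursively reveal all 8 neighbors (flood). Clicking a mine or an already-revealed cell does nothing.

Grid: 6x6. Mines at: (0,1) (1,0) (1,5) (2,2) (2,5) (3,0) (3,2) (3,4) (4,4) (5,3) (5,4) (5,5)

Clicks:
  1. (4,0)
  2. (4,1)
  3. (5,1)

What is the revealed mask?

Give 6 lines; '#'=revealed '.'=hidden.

Click 1 (4,0) count=1: revealed 1 new [(4,0)] -> total=1
Click 2 (4,1) count=2: revealed 1 new [(4,1)] -> total=2
Click 3 (5,1) count=0: revealed 4 new [(4,2) (5,0) (5,1) (5,2)] -> total=6

Answer: ......
......
......
......
###...
###...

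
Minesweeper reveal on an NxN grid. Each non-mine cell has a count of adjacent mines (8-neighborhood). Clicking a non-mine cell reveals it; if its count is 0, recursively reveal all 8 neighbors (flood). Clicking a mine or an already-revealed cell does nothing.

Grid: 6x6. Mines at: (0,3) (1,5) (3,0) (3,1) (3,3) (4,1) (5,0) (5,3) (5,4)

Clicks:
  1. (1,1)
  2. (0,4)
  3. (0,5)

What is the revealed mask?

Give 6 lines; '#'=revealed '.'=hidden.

Answer: ###.##
###...
###...
......
......
......

Derivation:
Click 1 (1,1) count=0: revealed 9 new [(0,0) (0,1) (0,2) (1,0) (1,1) (1,2) (2,0) (2,1) (2,2)] -> total=9
Click 2 (0,4) count=2: revealed 1 new [(0,4)] -> total=10
Click 3 (0,5) count=1: revealed 1 new [(0,5)] -> total=11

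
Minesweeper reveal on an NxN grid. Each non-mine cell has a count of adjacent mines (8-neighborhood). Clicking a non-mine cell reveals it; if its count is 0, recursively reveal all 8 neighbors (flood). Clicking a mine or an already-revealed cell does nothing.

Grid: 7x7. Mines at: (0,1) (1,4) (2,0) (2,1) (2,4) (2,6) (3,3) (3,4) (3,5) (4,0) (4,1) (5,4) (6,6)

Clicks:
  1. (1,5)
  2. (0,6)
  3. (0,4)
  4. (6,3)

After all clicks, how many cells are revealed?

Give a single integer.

Answer: 6

Derivation:
Click 1 (1,5) count=3: revealed 1 new [(1,5)] -> total=1
Click 2 (0,6) count=0: revealed 3 new [(0,5) (0,6) (1,6)] -> total=4
Click 3 (0,4) count=1: revealed 1 new [(0,4)] -> total=5
Click 4 (6,3) count=1: revealed 1 new [(6,3)] -> total=6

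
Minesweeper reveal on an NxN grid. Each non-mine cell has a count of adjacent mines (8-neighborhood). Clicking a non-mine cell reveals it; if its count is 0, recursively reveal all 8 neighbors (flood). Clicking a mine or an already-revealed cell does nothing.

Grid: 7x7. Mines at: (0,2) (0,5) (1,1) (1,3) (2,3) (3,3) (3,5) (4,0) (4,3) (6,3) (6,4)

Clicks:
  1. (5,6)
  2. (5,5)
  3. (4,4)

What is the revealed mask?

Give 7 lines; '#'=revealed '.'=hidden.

Answer: .......
.......
.......
.......
....###
.....##
.....##

Derivation:
Click 1 (5,6) count=0: revealed 6 new [(4,5) (4,6) (5,5) (5,6) (6,5) (6,6)] -> total=6
Click 2 (5,5) count=1: revealed 0 new [(none)] -> total=6
Click 3 (4,4) count=3: revealed 1 new [(4,4)] -> total=7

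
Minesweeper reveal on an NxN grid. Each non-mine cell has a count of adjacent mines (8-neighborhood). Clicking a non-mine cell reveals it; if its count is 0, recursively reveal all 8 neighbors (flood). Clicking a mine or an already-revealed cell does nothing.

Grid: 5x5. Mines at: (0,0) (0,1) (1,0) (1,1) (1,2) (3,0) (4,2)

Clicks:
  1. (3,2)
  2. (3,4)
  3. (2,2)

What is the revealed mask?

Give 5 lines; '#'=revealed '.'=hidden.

Answer: ...##
...##
..###
..###
...##

Derivation:
Click 1 (3,2) count=1: revealed 1 new [(3,2)] -> total=1
Click 2 (3,4) count=0: revealed 10 new [(0,3) (0,4) (1,3) (1,4) (2,3) (2,4) (3,3) (3,4) (4,3) (4,4)] -> total=11
Click 3 (2,2) count=2: revealed 1 new [(2,2)] -> total=12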